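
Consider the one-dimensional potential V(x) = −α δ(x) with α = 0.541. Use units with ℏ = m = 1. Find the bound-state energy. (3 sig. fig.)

The bound state is ψ(x) = √κ e^{−κ|x|}. The derivative jump ψ'(0⁺) − ψ'(0⁻) = −(2mα/ℏ²)ψ(0) fixes κ = mα/ℏ² = 0.5410.
Then E = −ℏ²κ²/(2m) = −mα²/(2ℏ²) = -0.1463.

E = -0.146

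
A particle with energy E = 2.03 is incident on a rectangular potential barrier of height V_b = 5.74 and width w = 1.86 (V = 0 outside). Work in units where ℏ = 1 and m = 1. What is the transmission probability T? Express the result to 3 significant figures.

Since E < V_b the interior solution is evanescent with decay constant κ = √(2m(V_b − E))/ℏ = 2.724.
κw = 5.067, sinh(κw) = 79.31.
The exact tunnelling result is T⁻¹ = 1 + V_b² sinh²(κw) / [4E(V_b − E)] = 6881, so T = 0.000145.

T = 0.000145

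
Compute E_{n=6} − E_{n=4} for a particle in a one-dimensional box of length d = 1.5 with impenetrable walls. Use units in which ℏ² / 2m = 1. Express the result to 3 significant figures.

E_n = n²π²ℏ²/(2md²), so ΔE = (6² − 4²) π²ℏ²/(2md²).
ΔE = 20 × π² / (2 × 0.5 × 1.5²) = 87.73.

ΔE = 87.7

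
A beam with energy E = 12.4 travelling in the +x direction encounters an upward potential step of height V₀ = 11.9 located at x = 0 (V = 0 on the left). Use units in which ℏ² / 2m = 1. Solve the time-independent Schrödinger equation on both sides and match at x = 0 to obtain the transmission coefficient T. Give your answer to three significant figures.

On each side the TISE gives plane waves with k = √(2m(E − V))/ℏ: k₁ = √(2·½·12.4) = 3.521, k₂ = √(2·½·0.5) = 0.7071.
Continuity of ψ and ψ′ at the step yields the reflection amplitude r = (k₁ − k₂)/(k₁ + k₂) = 0.6655; thus R = |r|² = 0.4430, T = 0.5570.

T = 0.557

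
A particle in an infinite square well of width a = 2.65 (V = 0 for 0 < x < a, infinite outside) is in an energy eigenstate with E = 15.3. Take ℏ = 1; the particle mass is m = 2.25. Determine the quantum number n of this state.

For an infinite well E_n = n²π²ℏ²/(2ma²), so n = (a/πℏ)√(2mE).
n = (2.65/π) × √(2 × 2.25 × 15.3) = 6.999 → n = 7.

n = 7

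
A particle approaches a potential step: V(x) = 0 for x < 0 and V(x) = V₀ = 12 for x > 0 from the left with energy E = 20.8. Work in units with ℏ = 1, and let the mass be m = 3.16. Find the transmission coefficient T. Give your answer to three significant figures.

T = 0.955

On each side the TISE gives plane waves with k = √(2m(E − V))/ℏ: k₁ = √(2·3.16·20.8) = 11.47, k₂ = √(2·3.16·8.8) = 7.458.
Matching ψ and ψ′ at x = 0 gives r = (k₁ − k₂)/(k₁ + k₂), so R = r² = 0.04486 and T = 1 − R = 0.9551.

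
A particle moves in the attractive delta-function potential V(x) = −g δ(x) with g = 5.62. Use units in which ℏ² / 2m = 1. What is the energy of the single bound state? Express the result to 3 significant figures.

E = -7.90

For x ≠ 0 the bound state is ψ ∝ e^{−κ|x|}; integrating the TISE across the delta gives the cusp condition 2κ = 2mg/ℏ², so κ = 2.810.
Then E = −ℏ²κ²/(2m) = −mg²/(2ℏ²) = -7.896.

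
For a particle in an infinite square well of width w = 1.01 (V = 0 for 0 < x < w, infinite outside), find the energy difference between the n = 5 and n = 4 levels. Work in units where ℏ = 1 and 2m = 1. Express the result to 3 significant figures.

E_n = n²π²ℏ²/(2mw²), so ΔE = (5² − 4²) π²ℏ²/(2mw²).
ΔE = 9 × π² / (2 × 0.5 × 1.01²) = 87.08.

ΔE = 87.1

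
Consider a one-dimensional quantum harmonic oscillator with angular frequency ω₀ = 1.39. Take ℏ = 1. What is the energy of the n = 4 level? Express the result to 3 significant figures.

The oscillator eigenvalues are E_n = ℏω₀(n + ½), so E_4 = 1.39 × 4.5 = 6.255.

E = 6.26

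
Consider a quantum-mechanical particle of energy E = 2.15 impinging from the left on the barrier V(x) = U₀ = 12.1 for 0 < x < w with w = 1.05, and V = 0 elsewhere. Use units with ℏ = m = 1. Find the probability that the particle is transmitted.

T = 0.000200

E < U₀: inside the barrier ψ ∝ e^{±κx} with κ = √(2m(U₀ − E))/ℏ = 4.461.
κw = 4.684, sinh(κw) = 54.10.
Matching ψ, ψ′ at both faces gives T = [1 + U₀² sinh²(κw) / (4E(U₀ − E))]⁻¹ = 1/5008 = 0.000200.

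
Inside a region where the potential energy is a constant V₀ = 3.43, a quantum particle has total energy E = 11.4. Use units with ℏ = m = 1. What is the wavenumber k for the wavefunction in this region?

With E > V₀ the solution is oscillatory, ψ ∝ e^{±ikx} with k = √(2m(E − V₀))/ℏ.
k = √(2 × 1 × 7.97) = 3.992.

k = 3.99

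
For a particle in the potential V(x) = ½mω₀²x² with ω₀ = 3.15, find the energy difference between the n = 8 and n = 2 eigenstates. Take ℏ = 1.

E_n = ℏω₀(n + ½), so ΔE = (8 − 2) ℏω₀ = 6 × 3.15 = 18.90.

ΔE = 18.9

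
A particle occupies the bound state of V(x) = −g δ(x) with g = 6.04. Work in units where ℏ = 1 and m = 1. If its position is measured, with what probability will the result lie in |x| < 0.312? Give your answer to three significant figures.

The normalised bound state is ψ = √κ e^{−κ|x|} with κ = mg/ℏ² = 6.040.
P(|x| < d) = ∫_{−d}^{d} κ e^{−2κ|x|} dx = 1 − e^{−2κd} = 1 − e^{−3.769} = 0.9769.

P = 0.977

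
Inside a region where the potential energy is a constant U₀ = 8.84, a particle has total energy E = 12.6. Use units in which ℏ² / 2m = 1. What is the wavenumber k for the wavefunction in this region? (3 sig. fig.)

k = 1.94

With E > U₀ the solution is oscillatory, ψ ∝ e^{±ikx} with k = √(2m(E − U₀))/ℏ.
k = √(2 × 0.5 × 3.76) = 1.939.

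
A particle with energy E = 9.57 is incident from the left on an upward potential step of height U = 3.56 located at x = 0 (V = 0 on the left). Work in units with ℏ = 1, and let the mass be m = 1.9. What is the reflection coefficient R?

R = 0.0134

On each side the TISE gives plane waves with k = √(2m(E − V))/ℏ: k₁ = √(2·1.9·9.57) = 6.030, k₂ = √(2·1.9·6.01) = 4.779.
Continuity of ψ and ψ′ at the step yields the reflection amplitude r = (k₁ − k₂)/(k₁ + k₂) = 0.1158; thus R = |r|² = 0.01341, T = 0.9866.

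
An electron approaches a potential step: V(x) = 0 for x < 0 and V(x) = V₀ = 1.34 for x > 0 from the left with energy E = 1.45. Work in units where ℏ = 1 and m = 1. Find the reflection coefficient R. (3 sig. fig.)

R = 0.323

The wavenumbers are k₁ = √(2mE)/ℏ = 1.703 on the left and k₂ = √(2m(E − V₀))/ℏ = 0.4690 on the right.
Matching ψ and ψ′ at x = 0 gives r = (k₁ − k₂)/(k₁ + k₂), so R = r² = 0.3227 and T = 1 − R = 0.6773.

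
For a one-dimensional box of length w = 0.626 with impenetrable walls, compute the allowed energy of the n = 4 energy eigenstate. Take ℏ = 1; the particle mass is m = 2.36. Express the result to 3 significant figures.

E = 85.4

Requiring ψ(0) = ψ(w) = 0 quantises k = nπ/w, hence E_n = ℏ²k²/2m = n²π²ℏ²/(2mw²).
E_4 = 4² × π² / (2 × 2.36 × 0.626²) = 85.37.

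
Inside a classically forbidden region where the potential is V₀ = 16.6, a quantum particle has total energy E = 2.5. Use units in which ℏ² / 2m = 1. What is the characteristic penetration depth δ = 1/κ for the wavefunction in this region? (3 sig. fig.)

Since E < V₀ the TISE in this region is ψ'' = κ²ψ with κ = √(2m(V₀ − E))/ℏ.
κ = √(2 × 0.5 × 14.1) = 3.755. The penetration depth is δ = 1/κ = 0.266.

δ = 0.266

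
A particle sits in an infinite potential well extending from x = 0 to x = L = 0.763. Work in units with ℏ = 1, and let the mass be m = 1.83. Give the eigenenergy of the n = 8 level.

The infinite-well eigenfunctions ψ_n = √(2/L) sin(nπx/L) vanish at both walls, giving E_n = n²π²ℏ²/(2mL²).
E_8 = 8² × π² / (2 × 1.83 × 0.763²) = 296.4.

E = 296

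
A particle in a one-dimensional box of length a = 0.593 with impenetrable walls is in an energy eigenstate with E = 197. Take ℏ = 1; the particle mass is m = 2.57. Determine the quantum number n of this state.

For an infinite well E_n = n²π²ℏ²/(2ma²), so n = (a/πℏ)√(2mE).
n = (0.593/π) × √(2 × 2.57 × 197) = 6.006 → n = 6.

n = 6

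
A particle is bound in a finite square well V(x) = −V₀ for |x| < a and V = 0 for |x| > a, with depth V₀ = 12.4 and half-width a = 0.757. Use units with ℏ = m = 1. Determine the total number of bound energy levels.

Define the well-strength parameter z₀ = (a/ℏ)√(2mV₀) = 0.757 × √(2·1·12.4) = 3.770.
A new bound state (alternating even/odd) appears each time z₀ passes a multiple of π/2, so N = ⌊2z₀/π⌋ + 1 = ⌊2.400⌋ + 1 = 3.

N = 3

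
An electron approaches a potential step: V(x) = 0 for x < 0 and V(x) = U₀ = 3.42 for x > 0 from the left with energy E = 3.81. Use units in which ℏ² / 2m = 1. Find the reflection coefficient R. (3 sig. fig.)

On each side the TISE gives plane waves with k = √(2m(E − V))/ℏ: k₁ = √(2·½·3.81) = 1.952, k₂ = √(2·½·0.39) = 0.6245.
Continuity of ψ and ψ′ at the step yields the reflection amplitude r = (k₁ − k₂)/(k₁ + k₂) = 0.5152; thus R = |r|² = 0.2655, T = 0.7345.

R = 0.265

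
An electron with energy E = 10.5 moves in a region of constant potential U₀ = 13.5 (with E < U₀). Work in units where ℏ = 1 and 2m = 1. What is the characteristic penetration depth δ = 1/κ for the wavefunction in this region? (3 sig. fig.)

Since E < U₀ the TISE in this region is ψ'' = κ²ψ with κ = √(2m(U₀ − E))/ℏ.
κ = √(2 × 0.5 × 3) = 1.732. The penetration depth is δ = 1/κ = 0.577.

δ = 0.577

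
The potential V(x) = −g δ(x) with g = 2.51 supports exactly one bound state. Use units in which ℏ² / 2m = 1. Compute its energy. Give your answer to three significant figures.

The bound state is ψ(x) = √κ e^{−κ|x|}. The derivative jump ψ'(0⁺) − ψ'(0⁻) = −(2mg/ℏ²)ψ(0) fixes κ = mg/ℏ² = 1.255.
Then E = −ℏ²κ²/(2m) = −mg²/(2ℏ²) = -1.575.

E = -1.58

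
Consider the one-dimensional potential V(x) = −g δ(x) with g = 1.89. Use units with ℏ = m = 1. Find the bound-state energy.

The bound state is ψ(x) = √κ e^{−κ|x|}. The derivative jump ψ'(0⁺) − ψ'(0⁻) = −(2mg/ℏ²)ψ(0) fixes κ = mg/ℏ² = 1.890.
Then E = −ℏ²κ²/(2m) = −mg²/(2ℏ²) = -1.786.

E = -1.79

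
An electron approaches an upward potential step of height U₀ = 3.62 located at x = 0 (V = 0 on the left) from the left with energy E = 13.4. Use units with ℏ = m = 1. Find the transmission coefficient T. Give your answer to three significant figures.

On each side the TISE gives plane waves with k = √(2m(E − V))/ℏ: k₁ = √(2·1·13.4) = 5.177, k₂ = √(2·1·9.78) = 4.423.
Matching ψ and ψ′ at x = 0 gives r = (k₁ − k₂)/(k₁ + k₂), so R = r² = 0.006173 and T = 1 − R = 0.9938.

T = 0.994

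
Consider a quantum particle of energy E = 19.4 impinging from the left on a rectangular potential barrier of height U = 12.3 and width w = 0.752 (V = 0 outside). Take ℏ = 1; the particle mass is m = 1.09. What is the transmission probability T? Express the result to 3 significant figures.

E > U: inside the barrier k₂ = √(2m(E − U))/ℏ = 3.934, k₂w = 2.959.
T = [1 + U² sin²(k₂w) / (4E(E − U))]⁻¹ = 1/1.009 = 0.991.

T = 0.991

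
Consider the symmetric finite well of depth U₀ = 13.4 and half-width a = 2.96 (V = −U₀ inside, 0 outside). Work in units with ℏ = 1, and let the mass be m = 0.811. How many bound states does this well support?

Define the well-strength parameter z₀ = (a/ℏ)√(2mU₀) = 2.96 × √(2·0.811·13.4) = 13.80.
The even/odd transcendental equations gain one root per π/2 in z₀, giving N = 1 + ⌊2z₀/π⌋ = 1 + ⌊8.785⌋ = 9.

N = 9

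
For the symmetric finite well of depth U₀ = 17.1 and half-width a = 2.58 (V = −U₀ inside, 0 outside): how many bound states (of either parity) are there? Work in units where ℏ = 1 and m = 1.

N = 10

The dimensionless depth is z₀ = a√(2mU₀)/ℏ = 2.58 × √(34.20) = 15.09.
A new bound state (alternating even/odd) appears each time z₀ passes a multiple of π/2, so N = ⌊2z₀/π⌋ + 1 = ⌊9.605⌋ + 1 = 10.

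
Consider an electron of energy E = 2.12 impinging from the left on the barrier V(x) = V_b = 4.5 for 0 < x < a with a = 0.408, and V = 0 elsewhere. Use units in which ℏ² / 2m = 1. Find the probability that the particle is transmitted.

T = 0.688

E < V_b: inside the barrier ψ ∝ e^{±κx} with κ = √(2m(V_b − E))/ℏ = 1.543.
κa = 0.6294, sinh(κa) = 0.6718.
The exact tunnelling result is T⁻¹ = 1 + V_b² sinh²(κa) / [4E(V_b − E)] = 1.453, so T = 0.688.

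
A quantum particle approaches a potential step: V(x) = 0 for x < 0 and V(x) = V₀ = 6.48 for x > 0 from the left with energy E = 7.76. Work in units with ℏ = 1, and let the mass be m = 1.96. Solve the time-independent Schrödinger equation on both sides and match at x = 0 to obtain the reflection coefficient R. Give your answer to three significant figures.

On each side the TISE gives plane waves with k = √(2m(E − V))/ℏ: k₁ = √(2·1.96·7.76) = 5.515, k₂ = √(2·1.96·1.28) = 2.240.
Continuity of ψ and ψ′ at the step yields the reflection amplitude r = (k₁ − k₂)/(k₁ + k₂) = 0.4223; thus R = |r|² = 0.1784, T = 0.8216.

R = 0.178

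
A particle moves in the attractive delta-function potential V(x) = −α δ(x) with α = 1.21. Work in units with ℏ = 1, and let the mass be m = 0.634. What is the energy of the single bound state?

E = -0.464

For x ≠ 0 the bound state is ψ ∝ e^{−κ|x|}; integrating the TISE across the delta gives the cusp condition 2κ = 2mα/ℏ², so κ = 0.7671.
Then E = −ℏ²κ²/(2m) = −mα²/(2ℏ²) = -0.4641.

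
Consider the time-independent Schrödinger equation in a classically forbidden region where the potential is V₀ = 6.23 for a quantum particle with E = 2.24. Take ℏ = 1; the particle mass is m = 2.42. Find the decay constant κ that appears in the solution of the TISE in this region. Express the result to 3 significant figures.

κ = 4.39

Since E < V₀ the TISE in this region is ψ'' = κ²ψ with κ = √(2m(V₀ − E))/ℏ.
κ = √(2 × 2.42 × 3.99) = 4.394.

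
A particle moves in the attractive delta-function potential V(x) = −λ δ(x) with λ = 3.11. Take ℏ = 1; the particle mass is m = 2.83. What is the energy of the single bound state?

The bound state is ψ(x) = √κ e^{−κ|x|}. The derivative jump ψ'(0⁺) − ψ'(0⁻) = −(2mλ/ℏ²)ψ(0) fixes κ = mλ/ℏ² = 8.801.
Then E = −ℏ²κ²/(2m) = −mλ²/(2ℏ²) = -13.69.

E = -13.7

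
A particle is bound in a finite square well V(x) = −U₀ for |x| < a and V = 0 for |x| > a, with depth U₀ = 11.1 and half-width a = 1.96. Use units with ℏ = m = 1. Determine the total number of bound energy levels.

The dimensionless depth is z₀ = a√(2mU₀)/ℏ = 1.96 × √(22.20) = 9.235.
The even/odd transcendental equations gain one root per π/2 in z₀, giving N = 1 + ⌊2z₀/π⌋ = 1 + ⌊5.879⌋ = 6.

N = 6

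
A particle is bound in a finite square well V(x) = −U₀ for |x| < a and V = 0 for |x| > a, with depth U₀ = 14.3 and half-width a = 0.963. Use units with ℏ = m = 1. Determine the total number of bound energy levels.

Define the well-strength parameter z₀ = (a/ℏ)√(2mU₀) = 0.963 × √(2·1·14.3) = 5.150.
The even/odd transcendental equations gain one root per π/2 in z₀, giving N = 1 + ⌊2z₀/π⌋ = 1 + ⌊3.279⌋ = 4.

N = 4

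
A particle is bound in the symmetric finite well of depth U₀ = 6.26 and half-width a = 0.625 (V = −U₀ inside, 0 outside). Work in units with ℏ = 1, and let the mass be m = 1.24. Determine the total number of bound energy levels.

The dimensionless depth is z₀ = a√(2mU₀)/ℏ = 0.625 × √(15.52) = 2.463.
A new bound state (alternating even/odd) appears each time z₀ passes a multiple of π/2, so N = ⌊2z₀/π⌋ + 1 = ⌊1.568⌋ + 1 = 2.

N = 2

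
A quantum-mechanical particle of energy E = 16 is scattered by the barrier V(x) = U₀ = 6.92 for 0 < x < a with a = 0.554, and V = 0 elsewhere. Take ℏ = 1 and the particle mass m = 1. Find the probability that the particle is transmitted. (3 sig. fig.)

E > U₀: inside the barrier k₂ = √(2m(E − U₀))/ℏ = 4.261, k₂a = 2.361.
Matching at both interfaces gives T⁻¹ = 1 + U₀² sin²(k₂a) / [4E(E − U₀)] = 1.041, hence T = 0.961.

T = 0.961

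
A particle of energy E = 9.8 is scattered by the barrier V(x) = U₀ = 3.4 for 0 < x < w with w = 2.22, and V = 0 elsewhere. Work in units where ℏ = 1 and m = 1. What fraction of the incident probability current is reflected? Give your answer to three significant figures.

R = 0.0437

Above the barrier the interior wavenumber is k₂ = √(2m(E − U₀))/ℏ = 3.578, giving phase k₂w = 7.943.
Matching at both interfaces gives T⁻¹ = 1 + U₀² sin²(k₂w) / [4E(E − U₀)] = 1.046, hence T = 0.956.
R = 1 − T = 0.0437.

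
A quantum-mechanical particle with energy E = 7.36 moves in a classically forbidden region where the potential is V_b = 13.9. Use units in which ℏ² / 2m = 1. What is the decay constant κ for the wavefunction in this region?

Since E < V_b the TISE in this region is ψ'' = κ²ψ with κ = √(2m(V_b − E))/ℏ.
κ = √(2 × 0.5 × 6.54) = 2.557.

κ = 2.56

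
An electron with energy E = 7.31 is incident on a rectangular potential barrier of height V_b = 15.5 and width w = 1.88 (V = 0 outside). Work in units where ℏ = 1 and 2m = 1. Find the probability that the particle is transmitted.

E < V_b: inside the barrier ψ ∝ e^{±κx} with κ = √(2m(V_b − E))/ℏ = 2.862.
κw = 5.380, sinh(κw) = 108.5.
The exact tunnelling result is T⁻¹ = 1 + V_b² sinh²(κw) / [4E(V_b − E)] = 11820, so T = 0.0000846.

T = 0.0000846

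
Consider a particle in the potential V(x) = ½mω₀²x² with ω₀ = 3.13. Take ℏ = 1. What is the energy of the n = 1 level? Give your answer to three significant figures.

Using E_n = (n + ½)ℏω₀: E_1 = 1.5 × 3.13 = 4.695.

E = 4.70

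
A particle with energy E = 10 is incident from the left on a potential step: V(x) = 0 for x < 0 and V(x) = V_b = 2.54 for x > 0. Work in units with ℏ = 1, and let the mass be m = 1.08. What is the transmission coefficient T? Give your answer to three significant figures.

On each side the TISE gives plane waves with k = √(2m(E − V))/ℏ: k₁ = √(2·1.08·10) = 4.648, k₂ = √(2·1.08·7.46) = 4.014.
Matching ψ and ψ′ at x = 0 gives r = (k₁ − k₂)/(k₁ + k₂), so R = r² = 0.005348 and T = 1 − R = 0.9947.

T = 0.995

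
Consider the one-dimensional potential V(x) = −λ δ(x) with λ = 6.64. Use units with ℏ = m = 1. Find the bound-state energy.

For x ≠ 0 the bound state is ψ ∝ e^{−κ|x|}; integrating the TISE across the delta gives the cusp condition 2κ = 2mλ/ℏ², so κ = 6.640.
Then E = −ℏ²κ²/(2m) = −mλ²/(2ℏ²) = -22.04.

E = -22.0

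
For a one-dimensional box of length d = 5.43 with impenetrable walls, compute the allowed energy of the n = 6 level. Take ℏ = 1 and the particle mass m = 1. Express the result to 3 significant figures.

The infinite-well eigenfunctions ψ_n = √(2/d) sin(nπx/d) vanish at both walls, giving E_n = n²π²ℏ²/(2md²).
E_6 = 6² × π² / (2 × 1 × 5.43²) = 6.025.

E = 6.03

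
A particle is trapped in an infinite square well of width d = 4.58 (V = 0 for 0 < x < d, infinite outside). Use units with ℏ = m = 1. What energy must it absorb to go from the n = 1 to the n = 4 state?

E_n = n²π²ℏ²/(2md²), so ΔE = (4² − 1²) π²ℏ²/(2md²).
ΔE = 15 × π² / (2 × 1 × 4.58²) = 3.529.

ΔE = 3.53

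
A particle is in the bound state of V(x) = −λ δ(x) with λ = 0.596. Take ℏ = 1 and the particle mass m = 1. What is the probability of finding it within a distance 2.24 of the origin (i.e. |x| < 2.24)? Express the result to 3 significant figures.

P = 0.931

The normalised bound state is ψ = √κ e^{−κ|x|} with κ = mλ/ℏ² = 0.5960.
P(|x| < d) = ∫_{−d}^{d} κ e^{−2κ|x|} dx = 1 − e^{−2κd} = 1 − e^{−2.670} = 0.9308.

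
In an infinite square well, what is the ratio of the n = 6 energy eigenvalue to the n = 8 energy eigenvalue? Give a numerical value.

E_n = n²π²ℏ²/(2mL²) so the ratio is n₂²/n₁² = 36/64 = 0.5625.

0.5625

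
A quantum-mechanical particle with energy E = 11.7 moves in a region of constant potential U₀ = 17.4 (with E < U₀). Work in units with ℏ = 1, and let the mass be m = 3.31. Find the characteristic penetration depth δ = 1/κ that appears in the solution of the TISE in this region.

δ = 0.163

Since E < U₀ the TISE in this region is ψ'' = κ²ψ with κ = √(2m(U₀ − E))/ℏ.
κ = √(2 × 3.31 × 5.7) = 6.143. The penetration depth is δ = 1/κ = 0.163.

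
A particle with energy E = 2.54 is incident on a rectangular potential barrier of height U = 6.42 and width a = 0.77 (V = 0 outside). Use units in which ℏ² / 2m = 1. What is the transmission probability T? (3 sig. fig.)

T = 0.169

E < U: inside the barrier ψ ∝ e^{±κx} with κ = √(2m(U − E))/ℏ = 1.970.
κa = 1.517, sinh(κa) = 2.169.
The exact tunnelling result is T⁻¹ = 1 + U² sinh²(κa) / [4E(U − E)] = 5.918, so T = 0.169.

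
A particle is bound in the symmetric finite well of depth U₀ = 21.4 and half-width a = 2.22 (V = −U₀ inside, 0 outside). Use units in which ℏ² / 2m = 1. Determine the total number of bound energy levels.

The dimensionless depth is z₀ = a√(2mU₀)/ℏ = 2.22 × √(21.40) = 10.27.
The even/odd transcendental equations gain one root per π/2 in z₀, giving N = 1 + ⌊2z₀/π⌋ = 1 + ⌊6.538⌋ = 7.

N = 7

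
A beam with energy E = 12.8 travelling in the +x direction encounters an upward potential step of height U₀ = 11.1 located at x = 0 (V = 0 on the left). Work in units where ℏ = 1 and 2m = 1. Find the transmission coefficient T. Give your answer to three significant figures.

On each side the TISE gives plane waves with k = √(2m(E − V))/ℏ: k₁ = √(2·½·12.8) = 3.578, k₂ = √(2·½·1.7) = 1.304.
Matching ψ and ψ′ at x = 0 gives r = (k₁ − k₂)/(k₁ + k₂), so R = r² = 0.2170 and T = 1 − R = 0.7830.

T = 0.783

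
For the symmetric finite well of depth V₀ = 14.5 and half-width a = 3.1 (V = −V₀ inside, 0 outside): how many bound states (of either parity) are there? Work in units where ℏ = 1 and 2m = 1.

N = 8

The dimensionless depth is z₀ = a√(2mV₀)/ℏ = 3.1 × √(14.50) = 11.80.
The even/odd transcendental equations gain one root per π/2 in z₀, giving N = 1 + ⌊2z₀/π⌋ = 1 + ⌊7.515⌋ = 8.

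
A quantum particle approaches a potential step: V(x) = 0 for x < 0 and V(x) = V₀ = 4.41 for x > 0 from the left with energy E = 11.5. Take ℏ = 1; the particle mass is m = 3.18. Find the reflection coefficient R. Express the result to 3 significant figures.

On each side the TISE gives plane waves with k = √(2m(E − V))/ℏ: k₁ = √(2·3.18·11.5) = 8.552, k₂ = √(2·3.18·7.09) = 6.715.
Matching ψ and ψ′ at x = 0 gives r = (k₁ − k₂)/(k₁ + k₂), so R = r² = 0.01448 and T = 1 − R = 0.9855.

R = 0.0145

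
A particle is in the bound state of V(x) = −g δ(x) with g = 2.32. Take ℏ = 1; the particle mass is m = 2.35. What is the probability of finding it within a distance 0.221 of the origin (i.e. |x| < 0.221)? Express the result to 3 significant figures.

The normalised bound state is ψ = √κ e^{−κ|x|} with κ = mg/ℏ² = 5.452.
P(|x| < d) = ∫_{−d}^{d} κ e^{−2κ|x|} dx = 1 − e^{−2κd} = 1 − e^{−2.410} = 0.9102.

P = 0.910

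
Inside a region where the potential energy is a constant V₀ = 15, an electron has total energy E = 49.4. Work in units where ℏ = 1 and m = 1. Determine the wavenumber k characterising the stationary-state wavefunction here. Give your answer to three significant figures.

k = 8.29

With E > V₀ the solution is oscillatory, ψ ∝ e^{±ikx} with k = √(2m(E − V₀))/ℏ.
k = √(2 × 1 × 34.4) = 8.295.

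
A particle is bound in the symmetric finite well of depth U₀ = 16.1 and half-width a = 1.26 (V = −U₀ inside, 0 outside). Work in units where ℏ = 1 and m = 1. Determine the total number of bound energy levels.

N = 5

Define the well-strength parameter z₀ = (a/ℏ)√(2mU₀) = 1.26 × √(2·1·16.1) = 7.150.
The even/odd transcendental equations gain one root per π/2 in z₀, giving N = 1 + ⌊2z₀/π⌋ = 1 + ⌊4.552⌋ = 5.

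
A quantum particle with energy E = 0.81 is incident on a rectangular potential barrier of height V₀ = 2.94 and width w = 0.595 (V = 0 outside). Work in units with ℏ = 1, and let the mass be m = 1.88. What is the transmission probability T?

T = 0.106

Since E < V₀ the interior solution is evanescent with decay constant κ = √(2m(V₀ − E))/ℏ = 2.830.
κw = 1.684, sinh(κw) = 2.600.
Matching ψ, ψ′ at both faces gives T = [1 + V₀² sinh²(κw) / (4E(V₀ − E))]⁻¹ = 1/9.468 = 0.106.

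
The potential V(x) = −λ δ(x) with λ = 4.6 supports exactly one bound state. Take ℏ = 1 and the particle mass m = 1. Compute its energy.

The bound state is ψ(x) = √κ e^{−κ|x|}. The derivative jump ψ'(0⁺) − ψ'(0⁻) = −(2mλ/ℏ²)ψ(0) fixes κ = mλ/ℏ² = 4.600.
Then E = −ℏ²κ²/(2m) = −mλ²/(2ℏ²) = -10.58.

E = -10.6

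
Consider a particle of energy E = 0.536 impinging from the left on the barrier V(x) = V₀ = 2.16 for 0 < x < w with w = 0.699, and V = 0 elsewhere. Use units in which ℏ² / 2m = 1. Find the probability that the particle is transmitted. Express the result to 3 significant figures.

E < V₀: inside the barrier ψ ∝ e^{±κx} with κ = √(2m(V₀ − E))/ℏ = 1.274.
κw = 0.8908, sinh(κw) = 1.013.
Matching ψ, ψ′ at both faces gives T = [1 + V₀² sinh²(κw) / (4E(V₀ − E))]⁻¹ = 1/2.376 = 0.421.

T = 0.421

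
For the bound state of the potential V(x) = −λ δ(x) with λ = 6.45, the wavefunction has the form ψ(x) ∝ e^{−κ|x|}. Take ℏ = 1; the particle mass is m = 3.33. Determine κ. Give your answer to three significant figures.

Integrating the TISE across x = 0 gives the cusp condition ψ'(0⁺) − ψ'(0⁻) = −(2mλ/ℏ²)ψ(0).
With ψ ∝ e^{−κ|x|} this yields −2κ = −2mλ/ℏ², so κ = mλ/ℏ² = 21.48.

κ = 21.5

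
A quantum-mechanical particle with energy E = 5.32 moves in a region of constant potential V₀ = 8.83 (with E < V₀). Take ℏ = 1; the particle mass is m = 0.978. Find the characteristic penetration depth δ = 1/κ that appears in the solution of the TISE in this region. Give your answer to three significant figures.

Since E < V₀ the TISE in this region is ψ'' = κ²ψ with κ = √(2m(V₀ − E))/ℏ.
κ = √(2 × 0.978 × 3.51) = 2.620. The penetration depth is δ = 1/κ = 0.382.

δ = 0.382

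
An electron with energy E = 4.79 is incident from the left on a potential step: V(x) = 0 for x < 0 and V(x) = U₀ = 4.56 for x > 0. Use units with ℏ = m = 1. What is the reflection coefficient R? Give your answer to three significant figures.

R = 0.410

The wavenumbers are k₁ = √(2mE)/ℏ = 3.095 on the left and k₂ = √(2m(E − U₀))/ℏ = 0.6782 on the right.
Matching ψ and ψ′ at x = 0 gives r = (k₁ − k₂)/(k₁ + k₂), so R = r² = 0.4103 and T = 1 − R = 0.5897.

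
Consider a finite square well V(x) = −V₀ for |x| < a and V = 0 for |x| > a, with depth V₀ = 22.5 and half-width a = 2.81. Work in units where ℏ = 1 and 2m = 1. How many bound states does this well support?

Define the well-strength parameter z₀ = (a/ℏ)√(2mV₀) = 2.81 × √(2·0.5·22.5) = 13.33.
The even/odd transcendental equations gain one root per π/2 in z₀, giving N = 1 + ⌊2z₀/π⌋ = 1 + ⌊8.486⌋ = 9.

N = 9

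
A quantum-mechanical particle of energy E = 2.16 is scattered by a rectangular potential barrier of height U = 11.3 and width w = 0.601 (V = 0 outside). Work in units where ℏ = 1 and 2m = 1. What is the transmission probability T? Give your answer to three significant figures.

E < U: inside the barrier ψ ∝ e^{±κx} with κ = √(2m(U − E))/ℏ = 3.023.
κw = 1.817, sinh(κw) = 2.995.
Matching ψ, ψ′ at both faces gives T = [1 + U² sinh²(κw) / (4E(U − E))]⁻¹ = 1/15.51 = 0.0645.

T = 0.0645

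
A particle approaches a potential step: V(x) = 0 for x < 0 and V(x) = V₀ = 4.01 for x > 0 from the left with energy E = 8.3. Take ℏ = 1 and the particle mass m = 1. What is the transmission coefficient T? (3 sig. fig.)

T = 0.973

On each side the TISE gives plane waves with k = √(2m(E − V))/ℏ: k₁ = √(2·1·8.3) = 4.074, k₂ = √(2·1·4.29) = 2.929.
Matching ψ and ψ′ at x = 0 gives r = (k₁ − k₂)/(k₁ + k₂), so R = r² = 0.02674 and T = 1 − R = 0.9733.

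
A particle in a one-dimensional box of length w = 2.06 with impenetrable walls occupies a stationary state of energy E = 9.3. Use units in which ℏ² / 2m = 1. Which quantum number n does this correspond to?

n = 2

From E_n = n²π²ℏ²/(2mw²) invert to n = √(2mw²E)/(πℏ).
n = (2.06/π) × √(2 × 0.5 × 9.3) = 2.000 → n = 2.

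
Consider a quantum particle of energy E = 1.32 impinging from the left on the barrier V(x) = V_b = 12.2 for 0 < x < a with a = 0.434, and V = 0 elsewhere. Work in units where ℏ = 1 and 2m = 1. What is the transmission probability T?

T = 0.0902

Since E < V_b the interior solution is evanescent with decay constant κ = √(2m(V_b − E))/ℏ = 3.298.
κa = 1.432, sinh(κa) = 1.973.
The exact tunnelling result is T⁻¹ = 1 + V_b² sinh²(κa) / [4E(V_b − E)] = 11.09, so T = 0.0902.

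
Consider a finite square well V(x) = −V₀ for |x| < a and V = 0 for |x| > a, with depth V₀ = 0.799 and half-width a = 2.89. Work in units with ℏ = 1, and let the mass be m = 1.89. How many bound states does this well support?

The dimensionless depth is z₀ = a√(2mV₀)/ℏ = 2.89 × √(3.020) = 5.022.
The even/odd transcendental equations gain one root per π/2 in z₀, giving N = 1 + ⌊2z₀/π⌋ = 1 + ⌊3.197⌋ = 4.

N = 4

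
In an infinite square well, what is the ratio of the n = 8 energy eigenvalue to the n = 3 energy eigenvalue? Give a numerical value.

7.11111

E_n = n²π²ℏ²/(2mL²) so the ratio is n₂²/n₁² = 64/9 = 7.11111.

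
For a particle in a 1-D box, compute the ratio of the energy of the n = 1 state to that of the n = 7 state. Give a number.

E_n = n²π²ℏ²/(2mL²) so the ratio is n₂²/n₁² = 1/49 = 0.0204082.

0.0204082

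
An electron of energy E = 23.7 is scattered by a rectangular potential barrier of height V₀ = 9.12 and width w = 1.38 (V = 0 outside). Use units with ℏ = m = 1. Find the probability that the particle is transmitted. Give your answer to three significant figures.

E > V₀: inside the barrier k₂ = √(2m(E − V₀))/ℏ = 5.400, k₂w = 7.452.
Matching at both interfaces gives T⁻¹ = 1 + V₀² sin²(k₂w) / [4E(E − V₀)] = 1.051, hence T = 0.952.

T = 0.952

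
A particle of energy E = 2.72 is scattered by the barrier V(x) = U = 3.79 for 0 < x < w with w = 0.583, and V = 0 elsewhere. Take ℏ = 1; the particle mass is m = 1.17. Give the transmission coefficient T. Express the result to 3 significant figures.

Since E < U the interior solution is evanescent with decay constant κ = √(2m(U − E))/ℏ = 1.582.
κw = 0.9225, sinh(κw) = 1.059.
The exact tunnelling result is T⁻¹ = 1 + U² sinh²(κw) / [4E(U − E)] = 2.384, so T = 0.419.

T = 0.419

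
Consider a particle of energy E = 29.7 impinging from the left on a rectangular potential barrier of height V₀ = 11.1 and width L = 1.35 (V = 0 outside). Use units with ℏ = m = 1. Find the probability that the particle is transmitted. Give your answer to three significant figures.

T = 0.954

E > V₀: inside the barrier k₂ = √(2m(E − V₀))/ℏ = 6.099, k₂L = 8.234.
T = [1 + V₀² sin²(k₂L) / (4E(E − V₀))]⁻¹ = 1/1.048 = 0.954.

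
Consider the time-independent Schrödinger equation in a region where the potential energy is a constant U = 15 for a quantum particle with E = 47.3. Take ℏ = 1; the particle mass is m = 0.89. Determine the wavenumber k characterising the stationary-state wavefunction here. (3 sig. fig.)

With E > U the solution is oscillatory, ψ ∝ e^{±ikx} with k = √(2m(E − U))/ℏ.
k = √(2 × 0.89 × 32.3) = 7.582.

k = 7.58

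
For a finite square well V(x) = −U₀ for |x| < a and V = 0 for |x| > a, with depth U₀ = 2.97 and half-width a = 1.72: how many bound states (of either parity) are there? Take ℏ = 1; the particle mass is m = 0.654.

N = 3

Define the well-strength parameter z₀ = (a/ℏ)√(2mU₀) = 1.72 × √(2·0.654·2.97) = 3.390.
The even/odd transcendental equations gain one root per π/2 in z₀, giving N = 1 + ⌊2z₀/π⌋ = 1 + ⌊2.158⌋ = 3.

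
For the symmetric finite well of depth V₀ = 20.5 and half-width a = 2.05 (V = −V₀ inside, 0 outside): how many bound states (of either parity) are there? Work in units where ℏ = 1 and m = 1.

The dimensionless depth is z₀ = a√(2mV₀)/ℏ = 2.05 × √(41.00) = 13.13.
The even/odd transcendental equations gain one root per π/2 in z₀, giving N = 1 + ⌊2z₀/π⌋ = 1 + ⌊8.357⌋ = 9.

N = 9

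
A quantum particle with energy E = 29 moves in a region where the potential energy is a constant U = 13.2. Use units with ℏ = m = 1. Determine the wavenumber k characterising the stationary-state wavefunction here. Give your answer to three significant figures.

With E > U the solution is oscillatory, ψ ∝ e^{±ikx} with k = √(2m(E − U))/ℏ.
k = √(2 × 1 × 15.8) = 5.621.

k = 5.62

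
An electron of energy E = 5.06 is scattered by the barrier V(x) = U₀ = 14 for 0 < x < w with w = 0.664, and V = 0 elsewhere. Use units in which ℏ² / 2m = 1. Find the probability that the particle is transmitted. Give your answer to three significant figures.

T = 0.0675

Since E < U₀ the interior solution is evanescent with decay constant κ = √(2m(U₀ − E))/ℏ = 2.990.
κw = 1.985, sinh(κw) = 3.572.
Matching ψ, ψ′ at both faces gives T = [1 + U₀² sinh²(κw) / (4E(U₀ − E))]⁻¹ = 1/14.82 = 0.0675.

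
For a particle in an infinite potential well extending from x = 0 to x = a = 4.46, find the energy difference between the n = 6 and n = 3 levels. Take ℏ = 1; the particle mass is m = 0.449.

E_n = n²π²ℏ²/(2ma²), so ΔE = (6² − 3²) π²ℏ²/(2ma²).
ΔE = 27 × π² / (2 × 0.449 × 4.46²) = 14.92.

ΔE = 14.9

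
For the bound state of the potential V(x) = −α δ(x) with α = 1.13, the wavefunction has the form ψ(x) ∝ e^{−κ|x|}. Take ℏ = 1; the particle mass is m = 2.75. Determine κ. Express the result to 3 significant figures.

Integrate −(ℏ²/2m)ψ'' − αδ(x)ψ = Eψ from −ε to +ε: the ψ'' term gives ψ'(0⁺) − ψ'(0⁻) and the δ term gives −(2mα/ℏ²)ψ(0).
With ψ ∝ e^{−κ|x|} this yields −2κ = −2mα/ℏ², so κ = mα/ℏ² = 3.108.

κ = 3.11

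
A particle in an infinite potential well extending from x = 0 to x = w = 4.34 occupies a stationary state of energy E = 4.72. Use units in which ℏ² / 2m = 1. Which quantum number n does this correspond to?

From E_n = n²π²ℏ²/(2mw²) invert to n = √(2mw²E)/(πℏ).
n = (4.34/π) × √(2 × 0.5 × 4.72) = 3.001 → n = 3.

n = 3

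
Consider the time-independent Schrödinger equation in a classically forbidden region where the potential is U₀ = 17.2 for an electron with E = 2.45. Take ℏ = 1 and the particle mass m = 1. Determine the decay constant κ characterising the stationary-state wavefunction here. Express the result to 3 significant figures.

Since E < U₀ the TISE in this region is ψ'' = κ²ψ with κ = √(2m(U₀ − E))/ℏ.
κ = √(2 × 1 × 14.75) = 5.431.

κ = 5.43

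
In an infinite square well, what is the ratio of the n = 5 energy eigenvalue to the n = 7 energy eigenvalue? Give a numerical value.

E_n = n²π²ℏ²/(2mL²) so the ratio is n₂²/n₁² = 25/49 = 0.510204.

0.510204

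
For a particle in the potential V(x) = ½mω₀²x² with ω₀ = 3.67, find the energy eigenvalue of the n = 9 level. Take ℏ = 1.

E = 34.9

Using E_n = (n + ½)ℏω₀: E_9 = 9.5 × 3.67 = 34.87.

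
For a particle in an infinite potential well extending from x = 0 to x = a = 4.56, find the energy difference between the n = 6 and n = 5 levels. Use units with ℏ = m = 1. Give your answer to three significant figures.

E_n = n²π²ℏ²/(2ma²), so ΔE = (6² − 5²) π²ℏ²/(2ma²).
ΔE = 11 × π² / (2 × 1 × 4.56²) = 2.611.

ΔE = 2.61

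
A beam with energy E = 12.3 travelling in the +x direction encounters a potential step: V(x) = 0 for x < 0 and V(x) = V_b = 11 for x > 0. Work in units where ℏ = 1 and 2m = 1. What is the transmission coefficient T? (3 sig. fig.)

T = 0.741

On each side the TISE gives plane waves with k = √(2m(E − V))/ℏ: k₁ = √(2·½·12.3) = 3.507, k₂ = √(2·½·1.3) = 1.140.
Continuity of ψ and ψ′ at the step yields the reflection amplitude r = (k₁ − k₂)/(k₁ + k₂) = 0.5093; thus R = |r|² = 0.2594, T = 0.7406.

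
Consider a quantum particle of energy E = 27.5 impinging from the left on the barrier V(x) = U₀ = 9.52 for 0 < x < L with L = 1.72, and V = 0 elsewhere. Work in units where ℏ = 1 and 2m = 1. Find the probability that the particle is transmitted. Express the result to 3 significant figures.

T = 0.968

Above the barrier the interior wavenumber is k₂ = √(2m(E − U₀))/ℏ = 4.240, giving phase k₂L = 7.293.
T = [1 + U₀² sin²(k₂L) / (4E(E − U₀))]⁻¹ = 1/1.033 = 0.968.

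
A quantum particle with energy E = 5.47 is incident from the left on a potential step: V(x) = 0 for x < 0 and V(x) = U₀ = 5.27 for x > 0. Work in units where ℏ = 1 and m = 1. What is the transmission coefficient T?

T = 0.539

On each side the TISE gives plane waves with k = √(2m(E − V))/ℏ: k₁ = √(2·1·5.47) = 3.308, k₂ = √(2·1·0.2) = 0.6325.
Matching ψ and ψ′ at x = 0 gives r = (k₁ − k₂)/(k₁ + k₂), so R = r² = 0.4610 and T = 1 − R = 0.5390.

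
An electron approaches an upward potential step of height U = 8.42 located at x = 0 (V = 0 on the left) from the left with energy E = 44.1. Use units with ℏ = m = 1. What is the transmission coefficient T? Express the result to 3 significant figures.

T = 0.997

On each side the TISE gives plane waves with k = √(2m(E − V))/ℏ: k₁ = √(2·1·44.1) = 9.391, k₂ = √(2·1·35.68) = 8.447.
Continuity of ψ and ψ′ at the step yields the reflection amplitude r = (k₁ − k₂)/(k₁ + k₂) = 0.05292; thus R = |r|² = 0.002800, T = 0.9972.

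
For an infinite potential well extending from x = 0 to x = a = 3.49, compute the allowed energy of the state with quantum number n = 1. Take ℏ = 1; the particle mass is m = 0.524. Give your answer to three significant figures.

The infinite-well eigenfunctions ψ_n = √(2/a) sin(nπx/a) vanish at both walls, giving E_n = n²π²ℏ²/(2ma²).
E_1 = 1² × π² / (2 × 0.524 × 3.49²) = 0.7732.

E = 0.773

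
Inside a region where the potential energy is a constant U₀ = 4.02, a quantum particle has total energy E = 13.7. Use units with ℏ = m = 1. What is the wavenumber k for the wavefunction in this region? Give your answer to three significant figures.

k = 4.40

With E > U₀ the solution is oscillatory, ψ ∝ e^{±ikx} with k = √(2m(E − U₀))/ℏ.
k = √(2 × 1 × 9.68) = 4.400.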